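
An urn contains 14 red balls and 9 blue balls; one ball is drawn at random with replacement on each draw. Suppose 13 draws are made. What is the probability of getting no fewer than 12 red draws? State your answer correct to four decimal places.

X ~ Binomial(13, 0.608696); P(X ≥ 12) = Σ C(13,k) p^k (1−p)^(13−k) over k:
  k=12: C(13,12)·0.608696^12·0.391304^1 = 0.013160
  k=13: C(13,13)·0.608696^13·0.391304^0 = 0.001575
Total = 0.014735

0.0147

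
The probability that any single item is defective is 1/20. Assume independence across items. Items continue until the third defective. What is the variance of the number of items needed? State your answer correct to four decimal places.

Y = total items until the third success; negative binomial with r=3, p=0.05.
Var(Y) = r(1−p)/p² = 3·0.95 / 0.05² = 1140.000000

1140.0000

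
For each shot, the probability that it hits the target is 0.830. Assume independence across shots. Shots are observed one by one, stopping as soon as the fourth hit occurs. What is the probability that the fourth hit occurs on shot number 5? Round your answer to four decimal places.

Y = trial on which the fourth success occurs; negative binomial, r=4, p=0.83.
P(Y=5) = C(4,3) · p^4 · (1−p)^1
= 4 · 0.47458 · 0.17 = 0.322717

0.3227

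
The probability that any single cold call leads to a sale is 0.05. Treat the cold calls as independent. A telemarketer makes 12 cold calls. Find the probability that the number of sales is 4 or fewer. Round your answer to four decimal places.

0.9998

X ~ Binomial(12, 0.05); P(X ≤ 4) = Σ C(12,k) p^k (1−p)^(12−k) over k:
  k=0: C(12,0)·0.05^0·0.95^12 = 0.540360
  k=1: C(12,1)·0.05^1·0.95^11 = 0.341280
  k=2: C(12,2)·0.05^2·0.95^10 = 0.098792
  k=3: C(12,3)·0.05^3·0.95^9 = 0.017332
  k=4: C(12,4)·0.05^4·0.95^8 = 0.002052
Total = 0.999816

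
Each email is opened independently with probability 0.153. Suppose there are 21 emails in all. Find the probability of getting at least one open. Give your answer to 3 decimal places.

0.969

P(at least one) = 1 − P(none) = 1 − (1 − 0.153)^21
= 1 − 0.03059 = 0.96941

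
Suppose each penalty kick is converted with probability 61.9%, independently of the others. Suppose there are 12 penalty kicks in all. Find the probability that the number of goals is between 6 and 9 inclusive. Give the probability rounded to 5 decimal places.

0.76755

X ~ Binomial(12, 0.619); P(6 ≤ X ≤ 9) = Σ C(12,k) p^k (1−p)^(12−k) over k:
  k=6: C(12,6)·0.619^6·0.381^6 = 0.1589885
  k=7: C(12,7)·0.619^7·0.381^5 = 0.2214036
  k=8: C(12,8)·0.619^8·0.381^4 = 0.2248176
  k=9: C(12,9)·0.619^9·0.381^3 = 0.1623355
Total = 0.7675451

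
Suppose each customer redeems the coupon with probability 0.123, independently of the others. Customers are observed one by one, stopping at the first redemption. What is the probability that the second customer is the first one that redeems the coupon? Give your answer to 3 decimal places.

Geometric (trials to first success), p = 0.123.
P(Y = 2) = (1−p)^1 · p = 0.877 · 0.123 = 0.10787

0.108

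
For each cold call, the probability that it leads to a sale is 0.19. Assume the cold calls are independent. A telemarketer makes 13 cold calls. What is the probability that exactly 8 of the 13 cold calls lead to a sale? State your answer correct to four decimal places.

X ~ Binomial(n=13, p=0.19).
P(X=8) = C(13,8) · p^8 · (1−p)^5
= 1287 · 1.6984e-06 · 0.34868 = 0.000762

0.0008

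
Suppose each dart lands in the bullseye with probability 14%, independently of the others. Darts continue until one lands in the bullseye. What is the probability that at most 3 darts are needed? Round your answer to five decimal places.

Y = number of darts to the first success; geometric, p = 0.14.
P(Y ≤ 3) = 1 − (1−p)^3 = 1 − 0.6360560 = 0.3639440

0.36394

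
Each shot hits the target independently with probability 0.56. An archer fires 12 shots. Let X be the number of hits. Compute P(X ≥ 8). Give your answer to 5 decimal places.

0.32962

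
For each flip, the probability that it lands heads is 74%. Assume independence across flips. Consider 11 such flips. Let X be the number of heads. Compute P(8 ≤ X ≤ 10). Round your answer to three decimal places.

X ~ Binomial(11, 0.74); P(8 ≤ X ≤ 10) = Σ C(11,k) p^k (1−p)^(11−k) over k:
  k=8: C(11,8)·0.74^8·0.26^3 = 0.26077
  k=9: C(11,9)·0.74^9·0.26^2 = 0.24740
  k=10: C(11,10)·0.74^10·0.26^1 = 0.14083
Total = 0.64899

0.649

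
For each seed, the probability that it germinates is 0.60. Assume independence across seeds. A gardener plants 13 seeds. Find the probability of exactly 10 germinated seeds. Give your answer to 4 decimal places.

X ~ Binomial(n=13, p=0.60).
P(X=10) = C(13,10) · p^10 · (1−p)^3
= 286 · 0.0060466 · 0.064 = 0.110677

0.1107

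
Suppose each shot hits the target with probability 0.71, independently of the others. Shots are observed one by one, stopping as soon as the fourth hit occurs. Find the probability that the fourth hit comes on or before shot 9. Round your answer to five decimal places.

Finishing within 9 shots ⇔ at least 4 successes in the first 9. With X ~ Binomial(9, 0.71), P(Y ≤ 9) = 1 − P(X ≤ 3).
  k=0: C(9,0)·0.71^0·0.29^9 = 0.0000145
  k=1: C(9,1)·0.71^1·0.29^8 = 0.0003197
  k=2: C(9,2)·0.71^2·0.29^7 = 0.0031304
  k=3: C(9,3)·0.71^3·0.29^6 = 0.0178831
1 − 0.0213477 = 0.9786523

0.97865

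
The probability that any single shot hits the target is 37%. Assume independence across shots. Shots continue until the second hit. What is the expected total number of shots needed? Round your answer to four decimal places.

5.4054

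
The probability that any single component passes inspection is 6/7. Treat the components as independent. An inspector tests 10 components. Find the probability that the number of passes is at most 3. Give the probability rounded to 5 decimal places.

0.00010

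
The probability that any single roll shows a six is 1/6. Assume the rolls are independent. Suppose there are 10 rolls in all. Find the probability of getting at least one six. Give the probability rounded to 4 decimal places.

0.8385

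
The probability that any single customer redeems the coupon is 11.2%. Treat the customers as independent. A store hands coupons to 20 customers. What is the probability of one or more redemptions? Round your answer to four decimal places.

P(at least one) = 1 − P(none) = 1 − (1 − 0.112)^20
= 1 − 0.092952 = 0.907048

0.9070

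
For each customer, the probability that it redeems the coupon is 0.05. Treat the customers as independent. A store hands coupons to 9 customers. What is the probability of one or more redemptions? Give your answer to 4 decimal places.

0.3698

P(at least one) = 1 − P(none) = 1 − (1 − 0.05)^9
= 1 − 0.630249 = 0.369751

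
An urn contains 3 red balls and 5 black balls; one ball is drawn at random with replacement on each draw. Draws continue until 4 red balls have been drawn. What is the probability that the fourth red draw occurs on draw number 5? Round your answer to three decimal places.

0.049

Y = trial on which the fourth success occurs; negative binomial, r=4, p=0.375.
P(Y=5) = C(4,3) · p^4 · (1−p)^1
= 4 · 0.019775 · 0.625 = 0.04944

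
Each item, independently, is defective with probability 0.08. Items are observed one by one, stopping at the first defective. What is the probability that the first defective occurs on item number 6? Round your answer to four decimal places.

Geometric (trials to first success), p = 0.08.
P(Y = 6) = (1−p)^5 · p = 0.65908 · 0.08 = 0.052727

0.0527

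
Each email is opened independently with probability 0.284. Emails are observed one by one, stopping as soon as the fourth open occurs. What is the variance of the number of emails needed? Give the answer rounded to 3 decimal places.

35.509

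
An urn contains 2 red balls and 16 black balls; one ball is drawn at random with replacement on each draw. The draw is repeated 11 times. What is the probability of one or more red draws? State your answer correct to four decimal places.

P(at least one) = 1 − P(none) = 1 − (1 − 0.111111)^11
= 1 − 0.273730 = 0.726270

0.7263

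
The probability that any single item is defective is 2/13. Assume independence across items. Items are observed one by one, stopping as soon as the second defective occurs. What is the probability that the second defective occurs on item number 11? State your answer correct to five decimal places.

0.05263

Y = trial on which the second success occurs; negative binomial, r=2, p=0.153846.
P(Y=11) = C(10,1) · p^2 · (1−p)^9
= 10 · 0.023669 · 0.22235 = 0.0526281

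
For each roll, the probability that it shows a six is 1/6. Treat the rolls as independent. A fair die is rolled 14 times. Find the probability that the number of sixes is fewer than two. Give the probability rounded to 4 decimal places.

0.2960

X ~ Binomial(14, 0.166667); P(X ≤ 1) = Σ C(14,k) p^k (1−p)^(14−k) over k:
  k=0: C(14,0)·0.166667^0·0.833333^14 = 0.077887
  k=1: C(14,1)·0.166667^1·0.833333^13 = 0.218082
Total = 0.295969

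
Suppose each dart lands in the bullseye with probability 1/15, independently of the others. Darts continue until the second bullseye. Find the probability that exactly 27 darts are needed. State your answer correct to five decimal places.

0.02059

Y = trial on which the second success occurs; negative binomial, r=2, p=0.066667.
P(Y=27) = C(26,1) · p^2 · (1−p)^25
= 26 · 0.0044444 · 0.1782 = 0.0205926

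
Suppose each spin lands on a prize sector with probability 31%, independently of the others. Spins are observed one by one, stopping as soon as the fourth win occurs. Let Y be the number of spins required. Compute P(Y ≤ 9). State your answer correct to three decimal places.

0.294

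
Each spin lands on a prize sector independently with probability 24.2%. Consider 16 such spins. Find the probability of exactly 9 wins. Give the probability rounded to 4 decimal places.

X ~ Binomial(n=16, p=0.242).
P(X=9) = C(16,9) · p^9 · (1−p)^7
= 11440 · 2.8467e-06 · 0.14378 = 0.004682

0.0047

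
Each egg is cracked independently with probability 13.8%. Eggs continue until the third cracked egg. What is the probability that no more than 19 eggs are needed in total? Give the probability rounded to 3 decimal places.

Finishing within 19 eggs ⇔ at least 3 successes in the first 19. With X ~ Binomial(19, 0.138), P(Y ≤ 19) = 1 − P(X ≤ 2).
  k=0: C(19,0)·0.138^0·0.862^19 = 0.05952
  k=1: C(19,1)·0.138^1·0.862^18 = 0.18104
  k=2: C(19,2)·0.138^2·0.862^17 = 0.26084
1 − 0.50139 = 0.49861

0.499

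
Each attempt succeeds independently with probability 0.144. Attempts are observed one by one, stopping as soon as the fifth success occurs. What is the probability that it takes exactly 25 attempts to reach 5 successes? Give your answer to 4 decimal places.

Y = trial on which the fifth success occurs; negative binomial, r=5, p=0.144.
P(Y=25) = C(24,4) · p^5 · (1−p)^20
= 10626 · 6.1917e-05 · 0.044614 = 0.029353

0.0294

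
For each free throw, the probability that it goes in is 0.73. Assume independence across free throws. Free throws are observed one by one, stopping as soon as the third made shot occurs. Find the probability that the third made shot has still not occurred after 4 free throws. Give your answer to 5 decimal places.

0.29588

Needing more than 4 free throws ⇔ fewer than 3 successes in the first 4. With X ~ Binomial(4, 0.73), P(Y > 4) = P(X ≤ 2).
  k=0: C(4,0)·0.73^0·0.27^4 = 0.0053144
  k=1: C(4,1)·0.73^1·0.27^3 = 0.0574744
  k=2: C(4,2)·0.73^2·0.27^2 = 0.2330905
P(X ≤ 2) = 0.2958792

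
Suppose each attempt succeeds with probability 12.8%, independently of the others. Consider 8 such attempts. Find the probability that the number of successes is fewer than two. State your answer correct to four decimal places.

X ~ Binomial(8, 0.128); P(X ≤ 1) = Σ C(8,k) p^k (1−p)^(8−k) over k:
  k=0: C(8,0)·0.128^0·0.872^8 = 0.334297
  k=1: C(8,1)·0.128^1·0.872^7 = 0.392568
Total = 0.726865

0.7269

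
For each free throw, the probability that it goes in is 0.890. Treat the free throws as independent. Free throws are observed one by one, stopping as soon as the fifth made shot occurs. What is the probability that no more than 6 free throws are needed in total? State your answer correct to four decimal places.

0.8655

Finishing within 6 free throws ⇔ at least 5 successes in the first 6. With X ~ Binomial(6, 0.89), P(Y ≤ 6) = 1 − P(X ≤ 4).
  k=0: C(6,0)·0.89^0·0.11^6 = 0.000002
  k=1: C(6,1)·0.89^1·0.11^5 = 0.000086
  k=2: C(6,2)·0.89^2·0.11^4 = 0.001740
  k=3: C(6,3)·0.89^3·0.11^3 = 0.018766
  k=4: C(6,4)·0.89^4·0.11^2 = 0.113877
1 − 0.134471 = 0.865529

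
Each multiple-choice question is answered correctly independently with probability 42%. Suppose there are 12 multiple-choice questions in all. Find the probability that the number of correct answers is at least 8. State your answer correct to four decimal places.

X ~ Binomial(12, 0.42); P(X ≥ 8) = Σ C(12,k) p^k (1−p)^(12−k) over k:
  k=8: C(12,8)·0.42^8·0.58^4 = 0.054239
  k=9: C(12,9)·0.42^9·0.58^3 = 0.017456
  k=10: C(12,10)·0.42^10·0.58^2 = 0.003792
  k=11: C(12,11)·0.42^11·0.58^1 = 0.000499
  k=12: C(12,12)·0.42^12·0.58^0 = 0.000030
Total = 0.076017

0.0760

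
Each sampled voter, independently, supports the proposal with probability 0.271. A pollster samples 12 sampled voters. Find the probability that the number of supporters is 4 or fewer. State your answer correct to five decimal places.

0.79607

X ~ Binomial(12, 0.271); P(X ≤ 4) = Σ C(12,k) p^k (1−p)^(12−k) over k:
  k=0: C(12,0)·0.271^0·0.729^12 = 0.0225284
  k=1: C(12,1)·0.271^1·0.729^11 = 0.1004971
  k=2: C(12,2)·0.271^2·0.729^10 = 0.2054744
  k=3: C(12,3)·0.271^3·0.729^9 = 0.2546117
  k=4: C(12,4)·0.271^4·0.729^8 = 0.2129622
Total = 0.7960738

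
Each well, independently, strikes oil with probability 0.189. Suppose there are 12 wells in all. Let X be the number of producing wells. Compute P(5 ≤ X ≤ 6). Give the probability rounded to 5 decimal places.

X ~ Binomial(12, 0.189); P(5 ≤ X ≤ 6) = Σ C(12,k) p^k (1−p)^(12−k) over k:
  k=5: C(12,5)·0.189^5·0.811^7 = 0.0440738
  k=6: C(12,6)·0.189^6·0.811^6 = 0.0119831
Total = 0.0560568

0.05606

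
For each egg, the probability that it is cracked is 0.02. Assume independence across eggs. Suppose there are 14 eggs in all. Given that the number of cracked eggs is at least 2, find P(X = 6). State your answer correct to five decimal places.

0.00001

X ~ Binomial(14, 0.02). Want P(X=6 | X≥2) = P(X=6) / P(X≥2).
P(X=6) = C(14,6)·0.02^6·0.98^8 = 0.0000002
P(X≥2) = 1 − 0.7536419 − 0.2153263 = 0.0310318
Ratio = 0.0000002 / 0.0310318 = 0.0000053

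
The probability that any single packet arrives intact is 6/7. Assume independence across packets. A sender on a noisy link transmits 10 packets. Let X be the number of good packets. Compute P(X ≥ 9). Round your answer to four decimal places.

0.5708

X ~ Binomial(10, 0.857143); P(X ≥ 9) = Σ C(10,k) p^k (1−p)^(10−k) over k:
  k=9: C(10,9)·0.857143^9·0.142857^1 = 0.356764
  k=10: C(10,10)·0.857143^10·0.142857^0 = 0.214058
Total = 0.570822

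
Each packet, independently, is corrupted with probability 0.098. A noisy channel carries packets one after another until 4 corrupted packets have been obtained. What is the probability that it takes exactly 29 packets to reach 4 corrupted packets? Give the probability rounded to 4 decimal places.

Y = trial on which the fourth success occurs; negative binomial, r=4, p=0.098.
P(Y=29) = C(28,3) · p^4 · (1−p)^25
= 3276 · 9.2237e-05 · 0.075886 = 0.022930

0.0229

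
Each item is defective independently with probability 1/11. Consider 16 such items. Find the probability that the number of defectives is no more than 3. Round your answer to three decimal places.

X ~ Binomial(16, 0.090909); P(X ≤ 3) = Σ C(16,k) p^k (1−p)^(16−k) over k:
  k=0: C(16,0)·0.090909^0·0.909091^16 = 0.21763
  k=1: C(16,1)·0.090909^1·0.909091^15 = 0.34821
  k=2: C(16,2)·0.090909^2·0.909091^14 = 0.26115
  k=3: C(16,3)·0.090909^3·0.909091^13 = 0.12187
Total = 0.94886

0.949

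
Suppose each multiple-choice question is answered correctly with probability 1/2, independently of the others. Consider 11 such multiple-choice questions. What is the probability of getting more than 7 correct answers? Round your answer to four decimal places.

X ~ Binomial(11, 0.50); P(X ≥ 8) = Σ C(11,k) p^k (1−p)^(11−k) over k:
  k=8: C(11,8)·0.50^8·0.50^3 = 0.080566
  k=9: C(11,9)·0.50^9·0.50^2 = 0.026855
  k=10: C(11,10)·0.50^10·0.50^1 = 0.005371
  k=11: C(11,11)·0.50^11·0.50^0 = 0.000488
Total = 0.113281

0.1133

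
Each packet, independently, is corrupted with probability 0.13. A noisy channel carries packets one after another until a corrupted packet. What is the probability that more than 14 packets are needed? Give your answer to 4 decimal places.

0.1423

Y = number of packets to the first success; geometric, p = 0.13.
P(Y > 14) = P(first 14 all fail) = (1−p)^14 = 0.142321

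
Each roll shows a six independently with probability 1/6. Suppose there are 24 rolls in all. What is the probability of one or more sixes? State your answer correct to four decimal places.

0.9874

P(at least one) = 1 − P(none) = 1 − (1 − 0.166667)^24
= 1 − 0.012579 = 0.987421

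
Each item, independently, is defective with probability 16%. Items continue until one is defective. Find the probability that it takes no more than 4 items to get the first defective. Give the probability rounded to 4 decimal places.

Y = number of items to the first success; geometric, p = 0.16.
P(Y ≤ 4) = 1 − (1−p)^4 = 1 − 0.497871 = 0.502129

0.5021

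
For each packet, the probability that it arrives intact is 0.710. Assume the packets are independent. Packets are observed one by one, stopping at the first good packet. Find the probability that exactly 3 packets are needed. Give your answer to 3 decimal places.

0.060

Geometric (trials to first success), p = 0.71.
P(Y = 3) = (1−p)^2 · p = 0.0841 · 0.71 = 0.05971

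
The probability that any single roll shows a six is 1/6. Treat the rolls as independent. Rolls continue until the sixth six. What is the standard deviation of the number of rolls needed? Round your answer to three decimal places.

Y = total rolls until the sixth success; negative binomial with r=6, p=0.166667.
SD(Y) = √[r(1−p)/p²] = √(180.00000) = 13.41641

13.416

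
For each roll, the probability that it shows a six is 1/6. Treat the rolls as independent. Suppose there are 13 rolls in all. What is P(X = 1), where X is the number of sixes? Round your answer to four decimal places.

0.2430

X ~ Binomial(n=13, p=0.166667).
P(X=1) = C(13,1) · p^1 · (1−p)^12
= 13 · 0.16667 · 0.11216 = 0.243006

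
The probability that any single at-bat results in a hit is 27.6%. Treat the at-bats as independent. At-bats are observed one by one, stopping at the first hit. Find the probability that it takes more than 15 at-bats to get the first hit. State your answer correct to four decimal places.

Y = number of at-bats to the first success; geometric, p = 0.276.
P(Y > 15) = P(first 15 all fail) = (1−p)^15 = 0.007872

0.0079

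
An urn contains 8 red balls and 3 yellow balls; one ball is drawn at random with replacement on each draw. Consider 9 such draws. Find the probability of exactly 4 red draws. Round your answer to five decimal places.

0.05319

X ~ Binomial(n=9, p=0.727273).
P(X=4) = C(9,4) · p^4 · (1−p)^5
= 126 · 0.27976 · 0.0015088 = 0.0531866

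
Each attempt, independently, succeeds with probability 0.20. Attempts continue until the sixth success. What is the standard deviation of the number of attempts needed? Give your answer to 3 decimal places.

Y = total attempts until the sixth success; negative binomial with r=6, p=0.20.
SD(Y) = √[r(1−p)/p²] = √(120.00000) = 10.95445

10.954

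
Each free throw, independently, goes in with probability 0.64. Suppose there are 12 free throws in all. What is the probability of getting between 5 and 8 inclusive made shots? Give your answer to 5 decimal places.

0.64950

X ~ Binomial(12, 0.64); P(5 ≤ X ≤ 8) = Σ C(12,k) p^k (1−p)^(12−k) over k:
  k=5: C(12,5)·0.64^5·0.36^7 = 0.0666412
  k=6: C(12,6)·0.64^6·0.36^6 = 0.1382187
  k=7: C(12,7)·0.64^7·0.36^5 = 0.2106190
  k=8: C(12,8)·0.64^8·0.36^4 = 0.2340211
Total = 0.6494999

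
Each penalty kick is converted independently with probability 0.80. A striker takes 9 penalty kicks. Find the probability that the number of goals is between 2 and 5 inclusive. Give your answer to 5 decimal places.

0.08562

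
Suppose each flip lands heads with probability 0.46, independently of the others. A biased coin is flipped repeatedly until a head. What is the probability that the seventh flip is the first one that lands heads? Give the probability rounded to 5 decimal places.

Geometric (trials to first success), p = 0.46.
P(Y = 7) = (1−p)^6 · p = 0.024795 · 0.46 = 0.0114057

0.01141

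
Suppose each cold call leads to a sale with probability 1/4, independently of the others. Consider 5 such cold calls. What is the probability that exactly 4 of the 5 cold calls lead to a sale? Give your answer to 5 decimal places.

0.01465

X ~ Binomial(n=5, p=0.25).
P(X=4) = C(5,4) · p^4 · (1−p)^1
= 5 · 0.0039062 · 0.75 = 0.0146484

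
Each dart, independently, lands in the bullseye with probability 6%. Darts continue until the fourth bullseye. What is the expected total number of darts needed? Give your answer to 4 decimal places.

Y = total darts until the fourth success; negative binomial with r=4, p=0.06.
E[Y] = r / p = 4 / 0.06 = 66.666667

66.6667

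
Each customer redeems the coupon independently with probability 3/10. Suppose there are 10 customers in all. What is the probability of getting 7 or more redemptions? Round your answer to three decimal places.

X ~ Binomial(10, 0.30); P(X ≥ 7) = Σ C(10,k) p^k (1−p)^(10−k) over k:
  k=7: C(10,7)·0.30^7·0.70^3 = 0.00900
  k=8: C(10,8)·0.30^8·0.70^2 = 0.00145
  k=9: C(10,9)·0.30^9·0.70^1 = 0.00014
  k=10: C(10,10)·0.30^10·0.70^0 = 0.00001
Total = 0.01059

0.011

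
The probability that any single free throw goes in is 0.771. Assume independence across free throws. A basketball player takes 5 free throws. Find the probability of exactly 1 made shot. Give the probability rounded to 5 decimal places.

X ~ Binomial(n=5, p=0.771).
P(X=1) = C(5,1) · p^1 · (1−p)^4
= 5 · 0.771 · 0.0027501 = 0.0106015

0.01060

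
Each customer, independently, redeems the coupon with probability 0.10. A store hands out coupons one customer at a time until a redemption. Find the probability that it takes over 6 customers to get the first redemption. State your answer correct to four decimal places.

Y = number of customers to the first success; geometric, p = 0.10.
P(Y > 6) = P(first 6 all fail) = (1−p)^6 = 0.531441

0.5314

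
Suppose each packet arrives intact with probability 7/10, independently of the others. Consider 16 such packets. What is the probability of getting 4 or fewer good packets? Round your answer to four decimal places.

0.0003

X ~ Binomial(16, 0.70); P(X ≤ 4) = Σ C(16,k) p^k (1−p)^(16−k) over k:
  k=0: C(16,0)·0.70^0·0.30^16 = 0.000000
  k=1: C(16,1)·0.70^1·0.30^15 = 0.000000
  k=2: C(16,2)·0.70^2·0.30^14 = 0.000003
  k=3: C(16,3)·0.70^3·0.30^13 = 0.000031
  k=4: C(16,4)·0.70^4·0.30^12 = 0.000232
Total = 0.000266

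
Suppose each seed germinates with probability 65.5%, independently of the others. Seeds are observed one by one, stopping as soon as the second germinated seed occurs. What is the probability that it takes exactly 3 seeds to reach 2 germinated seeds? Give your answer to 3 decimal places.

0.296

Y = trial on which the second success occurs; negative binomial, r=2, p=0.655.
P(Y=3) = C(2,1) · p^2 · (1−p)^1
= 2 · 0.42902 · 0.345 = 0.29603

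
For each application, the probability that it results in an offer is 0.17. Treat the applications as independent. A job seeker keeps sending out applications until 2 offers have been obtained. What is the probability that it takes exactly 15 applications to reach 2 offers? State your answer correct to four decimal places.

0.0359

Y = trial on which the second success occurs; negative binomial, r=2, p=0.17.
P(Y=15) = C(14,1) · p^2 · (1−p)^13
= 14 · 0.0289 · 0.088719 = 0.035896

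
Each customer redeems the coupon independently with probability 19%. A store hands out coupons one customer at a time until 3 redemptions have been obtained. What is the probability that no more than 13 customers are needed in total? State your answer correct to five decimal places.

0.46107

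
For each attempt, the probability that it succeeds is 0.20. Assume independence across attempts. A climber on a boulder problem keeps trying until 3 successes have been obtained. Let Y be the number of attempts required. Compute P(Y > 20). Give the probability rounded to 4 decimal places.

0.2061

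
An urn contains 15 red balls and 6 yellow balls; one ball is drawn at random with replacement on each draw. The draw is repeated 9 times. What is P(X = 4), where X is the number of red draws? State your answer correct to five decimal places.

0.06245

X ~ Binomial(n=9, p=0.714286).
P(X=4) = C(9,4) · p^4 · (1−p)^5
= 126 · 0.26031 · 0.001904 = 0.0624479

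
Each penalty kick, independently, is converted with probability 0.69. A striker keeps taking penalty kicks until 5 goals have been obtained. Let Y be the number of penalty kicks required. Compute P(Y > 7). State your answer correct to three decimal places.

0.376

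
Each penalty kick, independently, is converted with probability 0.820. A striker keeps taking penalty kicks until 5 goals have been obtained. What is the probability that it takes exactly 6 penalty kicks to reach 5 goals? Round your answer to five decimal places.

Y = trial on which the fifth success occurs; negative binomial, r=5, p=0.82.
P(Y=6) = C(5,4) · p^5 · (1−p)^1
= 5 · 0.37074 · 0.18 = 0.3336659

0.33367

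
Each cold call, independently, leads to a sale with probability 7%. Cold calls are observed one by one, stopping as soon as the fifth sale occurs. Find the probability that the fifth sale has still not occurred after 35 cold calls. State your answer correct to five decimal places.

0.90516

Needing more than 35 cold calls ⇔ fewer than 5 successes in the first 35. With X ~ Binomial(35, 0.07), P(Y > 35) = P(X ≤ 4).
  k=0: C(35,0)·0.07^0·0.93^35 = 0.0788684
  k=1: C(35,1)·0.07^1·0.93^34 = 0.2077717
  k=2: C(35,2)·0.07^2·0.93^33 = 0.2658584
  k=3: C(35,3)·0.07^3·0.93^32 = 0.2201193
  k=4: C(35,4)·0.07^4·0.93^31 = 0.1325450
P(X ≤ 4) = 0.9051627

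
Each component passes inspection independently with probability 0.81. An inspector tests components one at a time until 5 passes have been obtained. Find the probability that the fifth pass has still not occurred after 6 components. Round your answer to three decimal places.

0.320

Needing more than 6 components ⇔ fewer than 5 successes in the first 6. With X ~ Binomial(6, 0.81), P(Y > 6) = P(X ≤ 4).
  k=0: C(6,0)·0.81^0·0.19^6 = 0.00005
  k=1: C(6,1)·0.81^1·0.19^5 = 0.00120
  k=2: C(6,2)·0.81^2·0.19^4 = 0.01283
  k=3: C(6,3)·0.81^3·0.19^3 = 0.07290
  k=4: C(6,4)·0.81^4·0.19^2 = 0.23310
P(X ≤ 4) = 0.32008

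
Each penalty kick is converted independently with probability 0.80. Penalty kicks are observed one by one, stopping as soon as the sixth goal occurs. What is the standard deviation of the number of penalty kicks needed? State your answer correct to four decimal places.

Y = total penalty kicks until the sixth success; negative binomial with r=6, p=0.80.
SD(Y) = √[r(1−p)/p²] = √(1.875000) = 1.369306

1.3693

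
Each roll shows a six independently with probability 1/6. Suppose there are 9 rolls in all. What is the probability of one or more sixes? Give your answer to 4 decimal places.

P(at least one) = 1 − P(none) = 1 − (1 − 0.166667)^9
= 1 − 0.193807 = 0.806193

0.8062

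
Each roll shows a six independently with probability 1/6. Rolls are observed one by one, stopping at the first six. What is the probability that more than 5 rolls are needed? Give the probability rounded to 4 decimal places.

0.4019

Y = number of rolls to the first success; geometric, p = 0.166667.
P(Y > 5) = P(first 5 all fail) = (1−p)^5 = 0.401878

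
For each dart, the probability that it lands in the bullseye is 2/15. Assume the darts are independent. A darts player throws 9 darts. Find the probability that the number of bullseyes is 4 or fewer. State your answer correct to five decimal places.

X ~ Binomial(9, 0.133333); P(X ≤ 4) = Σ C(9,k) p^k (1−p)^(9−k) over k:
  k=0: C(9,0)·0.133333^0·0.866667^9 = 0.2758474
  k=1: C(9,1)·0.133333^1·0.866667^8 = 0.3819425
  k=2: C(9,2)·0.133333^2·0.866667^7 = 0.2350415
  k=3: C(9,3)·0.133333^3·0.866667^6 = 0.0843739
  k=4: C(9,4)·0.133333^4·0.866667^5 = 0.0194709
Total = 0.9966762

0.99668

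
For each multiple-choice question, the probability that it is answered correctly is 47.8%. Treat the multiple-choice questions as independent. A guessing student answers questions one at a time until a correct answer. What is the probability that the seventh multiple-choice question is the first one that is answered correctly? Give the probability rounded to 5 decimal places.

0.00967

Geometric (trials to first success), p = 0.478.
P(Y = 7) = (1−p)^6 · p = 0.020231 · 0.478 = 0.0096705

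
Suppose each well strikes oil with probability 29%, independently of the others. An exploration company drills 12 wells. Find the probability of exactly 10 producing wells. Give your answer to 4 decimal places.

X ~ Binomial(n=12, p=0.29).
P(X=10) = C(12,10) · p^10 · (1−p)^2
= 66 · 4.2071e-06 · 0.5041 = 0.000140

0.0001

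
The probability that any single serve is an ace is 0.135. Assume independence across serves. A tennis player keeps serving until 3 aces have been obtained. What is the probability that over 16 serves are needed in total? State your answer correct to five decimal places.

0.63066

Needing more than 16 serves ⇔ fewer than 3 successes in the first 16. With X ~ Binomial(16, 0.135), P(Y > 16) = P(X ≤ 2).
  k=0: C(16,0)·0.135^0·0.865^16 = 0.0982331
  k=1: C(16,1)·0.135^1·0.865^15 = 0.2452988
  k=2: C(16,2)·0.135^2·0.865^14 = 0.2871272
P(X ≤ 2) = 0.6306590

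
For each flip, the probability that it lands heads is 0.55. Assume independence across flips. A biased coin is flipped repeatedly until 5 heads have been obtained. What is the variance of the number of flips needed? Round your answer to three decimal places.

Y = total flips until the fifth success; negative binomial with r=5, p=0.55.
Var(Y) = r(1−p)/p² = 5·0.45 / 0.55² = 7.43802

7.438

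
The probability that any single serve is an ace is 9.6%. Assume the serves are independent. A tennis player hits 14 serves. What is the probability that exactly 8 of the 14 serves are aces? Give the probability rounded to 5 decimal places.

0.00001

X ~ Binomial(n=14, p=0.096).
P(X=8) = C(14,8) · p^8 · (1−p)^6
= 3003 · 7.2139e-09 · 0.54577 = 0.0000118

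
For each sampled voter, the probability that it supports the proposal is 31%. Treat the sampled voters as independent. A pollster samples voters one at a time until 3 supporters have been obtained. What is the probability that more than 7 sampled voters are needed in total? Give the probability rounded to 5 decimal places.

Needing more than 7 sampled voters ⇔ fewer than 3 successes in the first 7. With X ~ Binomial(7, 0.31), P(Y > 7) = P(X ≤ 2).
  k=0: C(7,0)·0.31^0·0.69^7 = 0.0744635
  k=1: C(7,1)·0.31^1·0.69^6 = 0.2341824
  k=2: C(7,2)·0.31^2·0.69^5 = 0.3156372
P(X ≤ 2) = 0.6242831

0.62428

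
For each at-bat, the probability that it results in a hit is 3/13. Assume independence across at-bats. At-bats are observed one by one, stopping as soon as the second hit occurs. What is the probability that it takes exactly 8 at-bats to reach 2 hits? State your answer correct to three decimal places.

0.077

Y = trial on which the second success occurs; negative binomial, r=2, p=0.230769.
P(Y=8) = C(7,1) · p^2 · (1−p)^6
= 7 · 0.053254 · 0.20718 = 0.07723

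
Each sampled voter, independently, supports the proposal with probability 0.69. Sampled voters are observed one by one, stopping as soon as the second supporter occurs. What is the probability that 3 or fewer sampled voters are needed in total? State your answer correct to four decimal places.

Finishing within 3 sampled voters ⇔ at least 2 successes in the first 3. With X ~ Binomial(3, 0.69), P(Y ≤ 3) = 1 − P(X ≤ 1).
  k=0: C(3,0)·0.69^0·0.31^3 = 0.029791
  k=1: C(3,1)·0.69^1·0.31^2 = 0.198927
1 − 0.228718 = 0.771282

0.7713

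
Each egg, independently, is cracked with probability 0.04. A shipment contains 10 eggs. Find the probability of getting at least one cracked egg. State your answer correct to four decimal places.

0.3352

P(at least one) = 1 − P(none) = 1 − (1 − 0.04)^10
= 1 − 0.664833 = 0.335167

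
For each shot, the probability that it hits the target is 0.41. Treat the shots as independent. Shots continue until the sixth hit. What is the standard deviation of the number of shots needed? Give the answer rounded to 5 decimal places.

Y = total shots until the sixth success; negative binomial with r=6, p=0.41.
SD(Y) = √[r(1−p)/p²] = √(21.0588935) = 4.5889970

4.58900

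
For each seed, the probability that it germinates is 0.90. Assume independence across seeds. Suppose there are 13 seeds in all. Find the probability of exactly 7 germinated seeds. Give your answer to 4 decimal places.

X ~ Binomial(n=13, p=0.90).
P(X=7) = C(13,7) · p^7 · (1−p)^6
= 1716 · 0.4783 · 1e-06 = 0.000821

0.0008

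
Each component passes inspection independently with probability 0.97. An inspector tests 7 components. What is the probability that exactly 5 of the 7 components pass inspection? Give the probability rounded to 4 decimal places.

0.0162

X ~ Binomial(n=7, p=0.97).
P(X=5) = C(7,5) · p^5 · (1−p)^2
= 21 · 0.85873 · 0.0009 = 0.016230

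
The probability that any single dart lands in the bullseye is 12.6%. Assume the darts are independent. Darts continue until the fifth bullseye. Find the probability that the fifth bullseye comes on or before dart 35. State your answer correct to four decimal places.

Finishing within 35 darts ⇔ at least 5 successes in the first 35. With X ~ Binomial(35, 0.126), P(Y ≤ 35) = 1 − P(X ≤ 4).
  k=0: C(35,0)·0.126^0·0.874^35 = 0.008972
  k=1: C(35,1)·0.126^1·0.874^34 = 0.045272
  k=2: C(35,2)·0.126^2·0.874^33 = 0.110952
  k=3: C(35,3)·0.126^3·0.874^32 = 0.175949
  k=4: C(35,4)·0.126^4·0.874^31 = 0.202925
1 − 0.544070 = 0.455930

0.4559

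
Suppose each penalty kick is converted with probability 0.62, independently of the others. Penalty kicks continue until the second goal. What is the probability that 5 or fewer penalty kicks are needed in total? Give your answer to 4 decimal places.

0.9274

Finishing within 5 penalty kicks ⇔ at least 2 successes in the first 5. With X ~ Binomial(5, 0.62), P(Y ≤ 5) = 1 − P(X ≤ 1).
  k=0: C(5,0)·0.62^0·0.38^5 = 0.007924
  k=1: C(5,1)·0.62^1·0.38^4 = 0.064639
1 − 0.072563 = 0.927437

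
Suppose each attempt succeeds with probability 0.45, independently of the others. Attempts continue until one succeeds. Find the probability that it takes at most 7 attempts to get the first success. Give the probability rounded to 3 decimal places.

0.985

Y = number of attempts to the first success; geometric, p = 0.45.
P(Y ≤ 7) = 1 − (1−p)^7 = 1 − 0.01522 = 0.98478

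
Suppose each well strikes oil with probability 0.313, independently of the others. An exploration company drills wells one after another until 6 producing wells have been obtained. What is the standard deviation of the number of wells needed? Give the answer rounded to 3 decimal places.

6.486

Y = total wells until the sixth success; negative binomial with r=6, p=0.313.
SD(Y) = √[r(1−p)/p²] = √(42.07453) = 6.48649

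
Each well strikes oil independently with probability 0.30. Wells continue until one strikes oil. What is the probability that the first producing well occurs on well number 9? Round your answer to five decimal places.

0.01729

Geometric (trials to first success), p = 0.30.
P(Y = 9) = (1−p)^8 · p = 0.057648 · 0.30 = 0.0172944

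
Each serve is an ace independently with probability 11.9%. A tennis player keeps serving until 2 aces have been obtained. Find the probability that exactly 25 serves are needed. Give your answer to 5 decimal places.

0.01844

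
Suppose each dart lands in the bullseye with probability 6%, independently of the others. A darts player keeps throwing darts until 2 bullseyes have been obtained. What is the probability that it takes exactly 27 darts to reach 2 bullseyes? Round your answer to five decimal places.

Y = trial on which the second success occurs; negative binomial, r=2, p=0.06.
P(Y=27) = C(26,1) · p^2 · (1−p)^25
= 26 · 0.0036 · 0.21291 = 0.0199284

0.01993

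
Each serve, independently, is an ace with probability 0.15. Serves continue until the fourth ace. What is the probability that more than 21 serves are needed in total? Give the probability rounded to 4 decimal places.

Needing more than 21 serves ⇔ fewer than 4 successes in the first 21. With X ~ Binomial(21, 0.15), P(Y > 21) = P(X ≤ 3).
  k=0: C(21,0)·0.15^0·0.85^21 = 0.032946
  k=1: C(21,1)·0.15^1·0.85^20 = 0.122093
  k=2: C(21,2)·0.15^2·0.85^19 = 0.215457
  k=3: C(21,3)·0.15^3·0.85^18 = 0.240805
P(X ≤ 3) = 0.611301

0.6113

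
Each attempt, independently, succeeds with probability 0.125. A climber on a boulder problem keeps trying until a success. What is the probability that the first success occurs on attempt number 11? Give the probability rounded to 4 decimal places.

0.0329

Geometric (trials to first success), p = 0.125.
P(Y = 11) = (1−p)^10 · p = 0.26308 · 0.125 = 0.032884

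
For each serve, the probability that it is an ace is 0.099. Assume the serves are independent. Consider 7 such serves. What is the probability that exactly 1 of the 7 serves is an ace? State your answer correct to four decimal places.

0.3708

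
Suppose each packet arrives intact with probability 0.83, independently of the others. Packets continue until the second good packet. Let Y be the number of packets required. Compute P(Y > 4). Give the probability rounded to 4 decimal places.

0.0171

Needing more than 4 packets ⇔ fewer than 2 successes in the first 4. With X ~ Binomial(4, 0.83), P(Y > 4) = P(X ≤ 1).
  k=0: C(4,0)·0.83^0·0.17^4 = 0.000835
  k=1: C(4,1)·0.83^1·0.17^3 = 0.016311
P(X ≤ 1) = 0.017146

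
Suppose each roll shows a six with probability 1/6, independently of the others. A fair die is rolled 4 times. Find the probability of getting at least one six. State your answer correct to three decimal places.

P(at least one) = 1 − P(none) = 1 − (1 − 0.166667)^4
= 1 − 0.48225 = 0.51775

0.518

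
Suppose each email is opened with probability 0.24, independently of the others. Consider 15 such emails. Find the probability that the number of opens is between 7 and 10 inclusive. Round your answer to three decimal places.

0.046

X ~ Binomial(15, 0.24); P(7 ≤ X ≤ 10) = Σ C(15,k) p^k (1−p)^(15−k) over k:
  k=7: C(15,7)·0.24^7·0.76^8 = 0.03285
  k=8: C(15,8)·0.24^8·0.76^7 = 0.01037
  k=9: C(15,9)·0.24^9·0.76^6 = 0.00255
  k=10: C(15,10)·0.24^10·0.76^5 = 0.00048
Total = 0.04625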